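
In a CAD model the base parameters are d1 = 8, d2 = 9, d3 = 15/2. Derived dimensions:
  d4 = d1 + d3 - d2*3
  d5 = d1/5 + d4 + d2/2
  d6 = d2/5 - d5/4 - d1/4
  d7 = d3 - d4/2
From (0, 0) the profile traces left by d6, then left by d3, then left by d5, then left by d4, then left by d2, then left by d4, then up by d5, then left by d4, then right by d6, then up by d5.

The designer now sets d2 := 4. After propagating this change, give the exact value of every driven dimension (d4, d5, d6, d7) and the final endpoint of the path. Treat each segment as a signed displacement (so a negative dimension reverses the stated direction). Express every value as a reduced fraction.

Apply edit: d2 := 4
  d4 = d1 + d3 - d2*3 = 7/2
  d5 = d1/5 + d4 + d2/2 = 71/10
  d6 = d2/5 - d5/4 - d1/4 = -119/40
  d7 = d3 - d4/2 = 23/4
Walk from origin (0, 0):
  seg 1: left by d6 = -119/40 → (119/40, 0)
  seg 2: left by d3 = 15/2 → (-181/40, 0)
  seg 3: left by d5 = 71/10 → (-93/8, 0)
  seg 4: left by d4 = 7/2 → (-121/8, 0)
  seg 5: left by d2 = 4 → (-153/8, 0)
  seg 6: left by d4 = 7/2 → (-181/8, 0)
  seg 7: up by d5 = 71/10 → (-181/8, 71/10)
  seg 8: left by d4 = 7/2 → (-209/8, 71/10)
  seg 9: right by d6 = -119/40 → (-291/10, 71/10)
  seg 10: up by d5 = 71/10 → (-291/10, 71/5)

d4 = 7/2
d5 = 71/10
d6 = -119/40
d7 = 23/4
endpoint = (-291/10, 71/5)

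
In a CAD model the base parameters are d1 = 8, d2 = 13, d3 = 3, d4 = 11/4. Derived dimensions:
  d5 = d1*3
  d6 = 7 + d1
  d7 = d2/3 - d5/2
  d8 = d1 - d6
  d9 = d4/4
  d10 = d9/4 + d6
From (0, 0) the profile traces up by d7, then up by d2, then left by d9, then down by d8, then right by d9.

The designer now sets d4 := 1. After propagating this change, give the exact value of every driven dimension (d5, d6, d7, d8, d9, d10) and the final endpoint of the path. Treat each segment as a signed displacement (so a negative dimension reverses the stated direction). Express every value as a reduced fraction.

d5 = 24
d6 = 15
d7 = -23/3
d8 = -7
d9 = 1/4
d10 = 241/16
endpoint = (0, 37/3)

Apply edit: d4 := 1
  d5 = d1*3 = 24
  d6 = 7 + d1 = 15
  d7 = d2/3 - d5/2 = -23/3
  d8 = d1 - d6 = -7
  d9 = d4/4 = 1/4
  d10 = d9/4 + d6 = 241/16
Walk from origin (0, 0):
  seg 1: up by d7 = -23/3 → (0, -23/3)
  seg 2: up by d2 = 13 → (0, 16/3)
  seg 3: left by d9 = 1/4 → (-1/4, 16/3)
  seg 4: down by d8 = -7 → (-1/4, 37/3)
  seg 5: right by d9 = 1/4 → (0, 37/3)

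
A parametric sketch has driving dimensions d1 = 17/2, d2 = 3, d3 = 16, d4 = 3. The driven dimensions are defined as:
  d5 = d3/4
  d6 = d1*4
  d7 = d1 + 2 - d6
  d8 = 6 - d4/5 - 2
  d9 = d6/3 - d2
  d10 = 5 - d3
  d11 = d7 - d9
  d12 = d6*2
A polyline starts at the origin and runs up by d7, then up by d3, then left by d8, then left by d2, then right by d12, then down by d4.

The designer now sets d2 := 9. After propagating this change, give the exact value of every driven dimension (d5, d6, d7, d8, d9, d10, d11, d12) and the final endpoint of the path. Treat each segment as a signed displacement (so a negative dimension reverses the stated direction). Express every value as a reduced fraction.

Apply edit: d2 := 9
  d5 = d3/4 = 4
  d6 = d1*4 = 34
  d7 = d1 + 2 - d6 = -47/2
  d8 = 6 - d4/5 - 2 = 17/5
  d9 = d6/3 - d2 = 7/3
  d10 = 5 - d3 = -11
  d11 = d7 - d9 = -155/6
  d12 = d6*2 = 68
Walk from origin (0, 0):
  seg 1: up by d7 = -47/2 → (0, -47/2)
  seg 2: up by d3 = 16 → (0, -15/2)
  seg 3: left by d8 = 17/5 → (-17/5, -15/2)
  seg 4: left by d2 = 9 → (-62/5, -15/2)
  seg 5: right by d12 = 68 → (278/5, -15/2)
  seg 6: down by d4 = 3 → (278/5, -21/2)

d5 = 4
d6 = 34
d7 = -47/2
d8 = 17/5
d9 = 7/3
d10 = -11
d11 = -155/6
d12 = 68
endpoint = (278/5, -21/2)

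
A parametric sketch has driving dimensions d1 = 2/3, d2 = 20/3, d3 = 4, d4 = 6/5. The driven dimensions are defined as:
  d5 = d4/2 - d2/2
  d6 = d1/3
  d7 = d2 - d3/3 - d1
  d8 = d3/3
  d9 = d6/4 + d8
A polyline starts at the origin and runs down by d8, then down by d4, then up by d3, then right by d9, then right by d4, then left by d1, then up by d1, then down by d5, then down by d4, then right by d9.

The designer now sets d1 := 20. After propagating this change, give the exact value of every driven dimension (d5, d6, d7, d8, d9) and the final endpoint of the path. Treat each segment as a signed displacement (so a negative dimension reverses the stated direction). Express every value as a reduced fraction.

Apply edit: d1 := 20
  d5 = d4/2 - d2/2 = -41/15
  d6 = d1/3 = 20/3
  d7 = d2 - d3/3 - d1 = -44/3
  d8 = d3/3 = 4/3
  d9 = d6/4 + d8 = 3
Walk from origin (0, 0):
  seg 1: down by d8 = 4/3 → (0, -4/3)
  seg 2: down by d4 = 6/5 → (0, -38/15)
  seg 3: up by d3 = 4 → (0, 22/15)
  seg 4: right by d9 = 3 → (3, 22/15)
  seg 5: right by d4 = 6/5 → (21/5, 22/15)
  seg 6: left by d1 = 20 → (-79/5, 22/15)
  seg 7: up by d1 = 20 → (-79/5, 322/15)
  seg 8: down by d5 = -41/15 → (-79/5, 121/5)
  seg 9: down by d4 = 6/5 → (-79/5, 23)
  seg 10: right by d9 = 3 → (-64/5, 23)

d5 = -41/15
d6 = 20/3
d7 = -44/3
d8 = 4/3
d9 = 3
endpoint = (-64/5, 23)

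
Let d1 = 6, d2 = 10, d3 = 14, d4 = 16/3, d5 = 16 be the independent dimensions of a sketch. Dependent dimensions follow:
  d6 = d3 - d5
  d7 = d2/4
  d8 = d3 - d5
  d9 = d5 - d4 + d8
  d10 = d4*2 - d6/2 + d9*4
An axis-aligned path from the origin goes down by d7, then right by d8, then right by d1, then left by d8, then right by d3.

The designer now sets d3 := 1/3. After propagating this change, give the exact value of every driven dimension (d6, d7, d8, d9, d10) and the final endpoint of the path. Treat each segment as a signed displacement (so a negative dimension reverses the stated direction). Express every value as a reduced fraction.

d6 = -47/3
d7 = 5/2
d8 = -47/3
d9 = -5
d10 = -3/2
endpoint = (19/3, -5/2)

Apply edit: d3 := 1/3
  d6 = d3 - d5 = -47/3
  d7 = d2/4 = 5/2
  d8 = d3 - d5 = -47/3
  d9 = d5 - d4 + d8 = -5
  d10 = d4*2 - d6/2 + d9*4 = -3/2
Walk from origin (0, 0):
  seg 1: down by d7 = 5/2 → (0, -5/2)
  seg 2: right by d8 = -47/3 → (-47/3, -5/2)
  seg 3: right by d1 = 6 → (-29/3, -5/2)
  seg 4: left by d8 = -47/3 → (6, -5/2)
  seg 5: right by d3 = 1/3 → (19/3, -5/2)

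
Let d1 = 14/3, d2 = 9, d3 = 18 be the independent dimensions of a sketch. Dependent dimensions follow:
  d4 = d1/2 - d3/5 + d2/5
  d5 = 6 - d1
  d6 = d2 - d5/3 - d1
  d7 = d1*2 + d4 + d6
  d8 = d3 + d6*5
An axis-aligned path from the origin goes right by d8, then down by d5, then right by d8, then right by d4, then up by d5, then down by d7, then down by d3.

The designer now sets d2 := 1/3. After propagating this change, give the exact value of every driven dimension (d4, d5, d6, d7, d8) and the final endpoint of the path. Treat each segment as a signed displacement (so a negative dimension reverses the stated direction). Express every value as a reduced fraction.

Apply edit: d2 := 1/3
  d4 = d1/2 - d3/5 + d2/5 = -6/5
  d5 = 6 - d1 = 4/3
  d6 = d2 - d5/3 - d1 = -43/9
  d7 = d1*2 + d4 + d6 = 151/45
  d8 = d3 + d6*5 = -53/9
Walk from origin (0, 0):
  seg 1: right by d8 = -53/9 → (-53/9, 0)
  seg 2: down by d5 = 4/3 → (-53/9, -4/3)
  seg 3: right by d8 = -53/9 → (-106/9, -4/3)
  seg 4: right by d4 = -6/5 → (-584/45, -4/3)
  seg 5: up by d5 = 4/3 → (-584/45, 0)
  seg 6: down by d7 = 151/45 → (-584/45, -151/45)
  seg 7: down by d3 = 18 → (-584/45, -961/45)

d4 = -6/5
d5 = 4/3
d6 = -43/9
d7 = 151/45
d8 = -53/9
endpoint = (-584/45, -961/45)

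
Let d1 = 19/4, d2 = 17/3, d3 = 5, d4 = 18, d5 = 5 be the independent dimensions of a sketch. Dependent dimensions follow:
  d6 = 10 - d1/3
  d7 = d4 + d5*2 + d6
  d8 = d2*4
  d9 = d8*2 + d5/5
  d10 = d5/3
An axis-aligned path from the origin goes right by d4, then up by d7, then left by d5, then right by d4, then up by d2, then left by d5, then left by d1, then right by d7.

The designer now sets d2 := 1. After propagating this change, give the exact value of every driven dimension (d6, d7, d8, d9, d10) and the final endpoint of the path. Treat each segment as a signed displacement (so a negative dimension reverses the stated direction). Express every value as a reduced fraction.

Apply edit: d2 := 1
  d6 = 10 - d1/3 = 101/12
  d7 = d4 + d5*2 + d6 = 437/12
  d8 = d2*4 = 4
  d9 = d8*2 + d5/5 = 9
  d10 = d5/3 = 5/3
Walk from origin (0, 0):
  seg 1: right by d4 = 18 → (18, 0)
  seg 2: up by d7 = 437/12 → (18, 437/12)
  seg 3: left by d5 = 5 → (13, 437/12)
  seg 4: right by d4 = 18 → (31, 437/12)
  seg 5: up by d2 = 1 → (31, 449/12)
  seg 6: left by d5 = 5 → (26, 449/12)
  seg 7: left by d1 = 19/4 → (85/4, 449/12)
  seg 8: right by d7 = 437/12 → (173/3, 449/12)

d6 = 101/12
d7 = 437/12
d8 = 4
d9 = 9
d10 = 5/3
endpoint = (173/3, 449/12)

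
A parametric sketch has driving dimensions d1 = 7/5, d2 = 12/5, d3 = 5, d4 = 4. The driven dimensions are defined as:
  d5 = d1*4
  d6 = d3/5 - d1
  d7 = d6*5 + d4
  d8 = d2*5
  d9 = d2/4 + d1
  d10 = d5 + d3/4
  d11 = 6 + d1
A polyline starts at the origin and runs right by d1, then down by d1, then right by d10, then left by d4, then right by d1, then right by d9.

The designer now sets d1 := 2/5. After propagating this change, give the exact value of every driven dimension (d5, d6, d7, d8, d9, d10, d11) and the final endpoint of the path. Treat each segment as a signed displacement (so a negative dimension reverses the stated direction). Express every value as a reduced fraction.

d5 = 8/5
d6 = 3/5
d7 = 7
d8 = 12
d9 = 1
d10 = 57/20
d11 = 32/5
endpoint = (13/20, -2/5)

Apply edit: d1 := 2/5
  d5 = d1*4 = 8/5
  d6 = d3/5 - d1 = 3/5
  d7 = d6*5 + d4 = 7
  d8 = d2*5 = 12
  d9 = d2/4 + d1 = 1
  d10 = d5 + d3/4 = 57/20
  d11 = 6 + d1 = 32/5
Walk from origin (0, 0):
  seg 1: right by d1 = 2/5 → (2/5, 0)
  seg 2: down by d1 = 2/5 → (2/5, -2/5)
  seg 3: right by d10 = 57/20 → (13/4, -2/5)
  seg 4: left by d4 = 4 → (-3/4, -2/5)
  seg 5: right by d1 = 2/5 → (-7/20, -2/5)
  seg 6: right by d9 = 1 → (13/20, -2/5)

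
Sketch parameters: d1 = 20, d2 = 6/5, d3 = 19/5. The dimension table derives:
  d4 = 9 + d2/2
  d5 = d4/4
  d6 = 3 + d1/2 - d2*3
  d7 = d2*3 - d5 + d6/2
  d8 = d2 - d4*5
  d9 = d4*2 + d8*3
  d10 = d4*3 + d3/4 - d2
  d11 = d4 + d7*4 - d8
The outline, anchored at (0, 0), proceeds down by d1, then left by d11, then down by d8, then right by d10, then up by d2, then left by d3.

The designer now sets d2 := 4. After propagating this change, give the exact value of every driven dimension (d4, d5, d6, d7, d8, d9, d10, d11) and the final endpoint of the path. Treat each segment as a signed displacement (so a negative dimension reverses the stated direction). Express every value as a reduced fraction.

Apply edit: d2 := 4
  d4 = 9 + d2/2 = 11
  d5 = d4/4 = 11/4
  d6 = 3 + d1/2 - d2*3 = 1
  d7 = d2*3 - d5 + d6/2 = 39/4
  d8 = d2 - d4*5 = -51
  d9 = d4*2 + d8*3 = -131
  d10 = d4*3 + d3/4 - d2 = 599/20
  d11 = d4 + d7*4 - d8 = 101
Walk from origin (0, 0):
  seg 1: down by d1 = 20 → (0, -20)
  seg 2: left by d11 = 101 → (-101, -20)
  seg 3: down by d8 = -51 → (-101, 31)
  seg 4: right by d10 = 599/20 → (-1421/20, 31)
  seg 5: up by d2 = 4 → (-1421/20, 35)
  seg 6: left by d3 = 19/5 → (-1497/20, 35)

d4 = 11
d5 = 11/4
d6 = 1
d7 = 39/4
d8 = -51
d9 = -131
d10 = 599/20
d11 = 101
endpoint = (-1497/20, 35)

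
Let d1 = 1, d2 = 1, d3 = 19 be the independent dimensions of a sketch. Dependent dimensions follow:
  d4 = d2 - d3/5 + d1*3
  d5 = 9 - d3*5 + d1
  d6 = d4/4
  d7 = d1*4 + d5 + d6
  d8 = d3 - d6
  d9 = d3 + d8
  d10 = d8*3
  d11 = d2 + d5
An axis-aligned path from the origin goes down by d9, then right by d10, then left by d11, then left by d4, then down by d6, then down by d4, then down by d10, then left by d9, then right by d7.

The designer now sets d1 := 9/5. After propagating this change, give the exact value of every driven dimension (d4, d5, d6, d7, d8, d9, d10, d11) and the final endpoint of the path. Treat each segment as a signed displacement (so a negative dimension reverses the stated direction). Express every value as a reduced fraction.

Apply edit: d1 := 9/5
  d4 = d2 - d3/5 + d1*3 = 13/5
  d5 = 9 - d3*5 + d1 = -421/5
  d6 = d4/4 = 13/20
  d7 = d1*4 + d5 + d6 = -1527/20
  d8 = d3 - d6 = 367/20
  d9 = d3 + d8 = 747/20
  d10 = d8*3 = 1101/20
  d11 = d2 + d5 = -416/5
Walk from origin (0, 0):
  seg 1: down by d9 = 747/20 → (0, -747/20)
  seg 2: right by d10 = 1101/20 → (1101/20, -747/20)
  seg 3: left by d11 = -416/5 → (553/4, -747/20)
  seg 4: left by d4 = 13/5 → (2713/20, -747/20)
  seg 5: down by d6 = 13/20 → (2713/20, -38)
  seg 6: down by d4 = 13/5 → (2713/20, -203/5)
  seg 7: down by d10 = 1101/20 → (2713/20, -1913/20)
  seg 8: left by d9 = 747/20 → (983/10, -1913/20)
  seg 9: right by d7 = -1527/20 → (439/20, -1913/20)

d4 = 13/5
d5 = -421/5
d6 = 13/20
d7 = -1527/20
d8 = 367/20
d9 = 747/20
d10 = 1101/20
d11 = -416/5
endpoint = (439/20, -1913/20)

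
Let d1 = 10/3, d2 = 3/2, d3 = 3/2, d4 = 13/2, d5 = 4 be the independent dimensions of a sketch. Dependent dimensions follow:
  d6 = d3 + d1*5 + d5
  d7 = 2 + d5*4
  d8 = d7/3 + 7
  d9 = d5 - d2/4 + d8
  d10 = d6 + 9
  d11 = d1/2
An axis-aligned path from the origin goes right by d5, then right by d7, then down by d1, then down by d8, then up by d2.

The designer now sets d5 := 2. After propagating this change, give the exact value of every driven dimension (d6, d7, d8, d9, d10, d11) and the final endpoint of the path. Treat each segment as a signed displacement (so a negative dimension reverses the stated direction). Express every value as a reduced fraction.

Apply edit: d5 := 2
  d6 = d3 + d1*5 + d5 = 121/6
  d7 = 2 + d5*4 = 10
  d8 = d7/3 + 7 = 31/3
  d9 = d5 - d2/4 + d8 = 287/24
  d10 = d6 + 9 = 175/6
  d11 = d1/2 = 5/3
Walk from origin (0, 0):
  seg 1: right by d5 = 2 → (2, 0)
  seg 2: right by d7 = 10 → (12, 0)
  seg 3: down by d1 = 10/3 → (12, -10/3)
  seg 4: down by d8 = 31/3 → (12, -41/3)
  seg 5: up by d2 = 3/2 → (12, -73/6)

d6 = 121/6
d7 = 10
d8 = 31/3
d9 = 287/24
d10 = 175/6
d11 = 5/3
endpoint = (12, -73/6)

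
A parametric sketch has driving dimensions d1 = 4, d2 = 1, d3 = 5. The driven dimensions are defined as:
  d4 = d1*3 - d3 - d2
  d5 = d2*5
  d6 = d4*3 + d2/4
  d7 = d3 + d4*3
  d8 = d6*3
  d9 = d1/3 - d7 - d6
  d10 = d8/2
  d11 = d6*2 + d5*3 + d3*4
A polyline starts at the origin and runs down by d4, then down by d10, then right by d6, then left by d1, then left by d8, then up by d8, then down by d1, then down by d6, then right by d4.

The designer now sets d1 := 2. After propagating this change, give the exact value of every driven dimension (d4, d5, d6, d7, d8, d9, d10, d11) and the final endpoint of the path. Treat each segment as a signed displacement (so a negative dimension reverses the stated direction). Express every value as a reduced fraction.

Apply edit: d1 := 2
  d4 = d1*3 - d3 - d2 = 0
  d5 = d2*5 = 5
  d6 = d4*3 + d2/4 = 1/4
  d7 = d3 + d4*3 = 5
  d8 = d6*3 = 3/4
  d9 = d1/3 - d7 - d6 = -55/12
  d10 = d8/2 = 3/8
  d11 = d6*2 + d5*3 + d3*4 = 71/2
Walk from origin (0, 0):
  seg 1: down by d4 = 0 → (0, 0)
  seg 2: down by d10 = 3/8 → (0, -3/8)
  seg 3: right by d6 = 1/4 → (1/4, -3/8)
  seg 4: left by d1 = 2 → (-7/4, -3/8)
  seg 5: left by d8 = 3/4 → (-5/2, -3/8)
  seg 6: up by d8 = 3/4 → (-5/2, 3/8)
  seg 7: down by d1 = 2 → (-5/2, -13/8)
  seg 8: down by d6 = 1/4 → (-5/2, -15/8)
  seg 9: right by d4 = 0 → (-5/2, -15/8)

d4 = 0
d5 = 5
d6 = 1/4
d7 = 5
d8 = 3/4
d9 = -55/12
d10 = 3/8
d11 = 71/2
endpoint = (-5/2, -15/8)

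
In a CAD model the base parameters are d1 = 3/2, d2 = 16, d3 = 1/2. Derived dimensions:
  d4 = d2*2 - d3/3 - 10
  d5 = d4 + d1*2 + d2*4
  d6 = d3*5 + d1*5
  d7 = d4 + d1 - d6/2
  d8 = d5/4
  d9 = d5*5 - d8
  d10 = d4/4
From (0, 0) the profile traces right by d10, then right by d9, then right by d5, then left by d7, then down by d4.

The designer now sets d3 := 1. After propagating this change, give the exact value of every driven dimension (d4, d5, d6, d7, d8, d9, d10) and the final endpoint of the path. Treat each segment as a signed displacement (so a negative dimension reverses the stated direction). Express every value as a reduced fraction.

Apply edit: d3 := 1
  d4 = d2*2 - d3/3 - 10 = 65/3
  d5 = d4 + d1*2 + d2*4 = 266/3
  d6 = d3*5 + d1*5 = 25/2
  d7 = d4 + d1 - d6/2 = 203/12
  d8 = d5/4 = 133/6
  d9 = d5*5 - d8 = 2527/6
  d10 = d4/4 = 65/12
Walk from origin (0, 0):
  seg 1: right by d10 = 65/12 → (65/12, 0)
  seg 2: right by d9 = 2527/6 → (5119/12, 0)
  seg 3: right by d5 = 266/3 → (2061/4, 0)
  seg 4: left by d7 = 203/12 → (1495/3, 0)
  seg 5: down by d4 = 65/3 → (1495/3, -65/3)

d4 = 65/3
d5 = 266/3
d6 = 25/2
d7 = 203/12
d8 = 133/6
d9 = 2527/6
d10 = 65/12
endpoint = (1495/3, -65/3)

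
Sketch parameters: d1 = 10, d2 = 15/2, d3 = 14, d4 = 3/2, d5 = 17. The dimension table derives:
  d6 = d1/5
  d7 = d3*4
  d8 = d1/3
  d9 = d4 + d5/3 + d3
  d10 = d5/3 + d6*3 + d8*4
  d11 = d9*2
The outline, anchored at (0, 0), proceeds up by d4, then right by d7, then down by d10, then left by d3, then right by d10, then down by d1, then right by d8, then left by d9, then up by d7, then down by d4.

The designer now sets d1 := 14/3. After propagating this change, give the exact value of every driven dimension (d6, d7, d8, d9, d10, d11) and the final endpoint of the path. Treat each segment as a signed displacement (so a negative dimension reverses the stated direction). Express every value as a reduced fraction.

Apply edit: d1 := 14/3
  d6 = d1/5 = 14/15
  d7 = d3*4 = 56
  d8 = d1/3 = 14/9
  d9 = d4 + d5/3 + d3 = 127/6
  d10 = d5/3 + d6*3 + d8*4 = 661/45
  d11 = d9*2 = 127/3
Walk from origin (0, 0):
  seg 1: up by d4 = 3/2 → (0, 3/2)
  seg 2: right by d7 = 56 → (56, 3/2)
  seg 3: down by d10 = 661/45 → (56, -1187/90)
  seg 4: left by d3 = 14 → (42, -1187/90)
  seg 5: right by d10 = 661/45 → (2551/45, -1187/90)
  seg 6: down by d1 = 14/3 → (2551/45, -1607/90)
  seg 7: right by d8 = 14/9 → (2621/45, -1607/90)
  seg 8: left by d9 = 127/6 → (3337/90, -1607/90)
  seg 9: up by d7 = 56 → (3337/90, 3433/90)
  seg 10: down by d4 = 3/2 → (3337/90, 1649/45)

d6 = 14/15
d7 = 56
d8 = 14/9
d9 = 127/6
d10 = 661/45
d11 = 127/3
endpoint = (3337/90, 1649/45)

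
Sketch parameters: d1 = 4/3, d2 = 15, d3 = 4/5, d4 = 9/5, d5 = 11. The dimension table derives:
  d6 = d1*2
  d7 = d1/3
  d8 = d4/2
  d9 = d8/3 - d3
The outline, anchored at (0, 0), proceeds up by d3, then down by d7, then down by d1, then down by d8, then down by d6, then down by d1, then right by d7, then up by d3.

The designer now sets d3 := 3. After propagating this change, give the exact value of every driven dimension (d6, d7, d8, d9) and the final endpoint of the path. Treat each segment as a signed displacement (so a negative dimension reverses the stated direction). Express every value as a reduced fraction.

d6 = 8/3
d7 = 4/9
d8 = 9/10
d9 = -27/10
endpoint = (4/9, -61/90)

Apply edit: d3 := 3
  d6 = d1*2 = 8/3
  d7 = d1/3 = 4/9
  d8 = d4/2 = 9/10
  d9 = d8/3 - d3 = -27/10
Walk from origin (0, 0):
  seg 1: up by d3 = 3 → (0, 3)
  seg 2: down by d7 = 4/9 → (0, 23/9)
  seg 3: down by d1 = 4/3 → (0, 11/9)
  seg 4: down by d8 = 9/10 → (0, 29/90)
  seg 5: down by d6 = 8/3 → (0, -211/90)
  seg 6: down by d1 = 4/3 → (0, -331/90)
  seg 7: right by d7 = 4/9 → (4/9, -331/90)
  seg 8: up by d3 = 3 → (4/9, -61/90)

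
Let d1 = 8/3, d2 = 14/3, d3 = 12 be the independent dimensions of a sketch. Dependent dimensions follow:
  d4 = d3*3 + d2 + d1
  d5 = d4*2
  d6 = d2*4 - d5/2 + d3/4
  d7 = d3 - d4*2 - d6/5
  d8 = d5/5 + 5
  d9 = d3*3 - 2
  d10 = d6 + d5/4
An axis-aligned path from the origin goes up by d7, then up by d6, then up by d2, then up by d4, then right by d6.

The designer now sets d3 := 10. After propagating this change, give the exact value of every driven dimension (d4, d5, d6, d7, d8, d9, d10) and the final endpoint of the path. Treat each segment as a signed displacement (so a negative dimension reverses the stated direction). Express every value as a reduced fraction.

d4 = 112/3
d5 = 224/3
d6 = -97/6
d7 = -1843/30
d8 = 299/15
d9 = 28
d10 = 5/2
endpoint = (-97/6, -178/5)

Apply edit: d3 := 10
  d4 = d3*3 + d2 + d1 = 112/3
  d5 = d4*2 = 224/3
  d6 = d2*4 - d5/2 + d3/4 = -97/6
  d7 = d3 - d4*2 - d6/5 = -1843/30
  d8 = d5/5 + 5 = 299/15
  d9 = d3*3 - 2 = 28
  d10 = d6 + d5/4 = 5/2
Walk from origin (0, 0):
  seg 1: up by d7 = -1843/30 → (0, -1843/30)
  seg 2: up by d6 = -97/6 → (0, -388/5)
  seg 3: up by d2 = 14/3 → (0, -1094/15)
  seg 4: up by d4 = 112/3 → (0, -178/5)
  seg 5: right by d6 = -97/6 → (-97/6, -178/5)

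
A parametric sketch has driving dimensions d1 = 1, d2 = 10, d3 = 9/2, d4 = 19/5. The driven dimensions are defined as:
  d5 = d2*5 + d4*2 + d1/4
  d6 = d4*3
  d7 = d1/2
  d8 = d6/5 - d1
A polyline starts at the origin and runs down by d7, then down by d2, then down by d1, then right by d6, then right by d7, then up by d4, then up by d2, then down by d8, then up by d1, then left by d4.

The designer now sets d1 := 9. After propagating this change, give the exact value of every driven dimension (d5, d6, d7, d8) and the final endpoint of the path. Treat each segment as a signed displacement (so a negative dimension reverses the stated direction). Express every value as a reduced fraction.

Apply edit: d1 := 9
  d5 = d2*5 + d4*2 + d1/4 = 1197/20
  d6 = d4*3 = 57/5
  d7 = d1/2 = 9/2
  d8 = d6/5 - d1 = -168/25
Walk from origin (0, 0):
  seg 1: down by d7 = 9/2 → (0, -9/2)
  seg 2: down by d2 = 10 → (0, -29/2)
  seg 3: down by d1 = 9 → (0, -47/2)
  seg 4: right by d6 = 57/5 → (57/5, -47/2)
  seg 5: right by d7 = 9/2 → (159/10, -47/2)
  seg 6: up by d4 = 19/5 → (159/10, -197/10)
  seg 7: up by d2 = 10 → (159/10, -97/10)
  seg 8: down by d8 = -168/25 → (159/10, -149/50)
  seg 9: up by d1 = 9 → (159/10, 301/50)
  seg 10: left by d4 = 19/5 → (121/10, 301/50)

d5 = 1197/20
d6 = 57/5
d7 = 9/2
d8 = -168/25
endpoint = (121/10, 301/50)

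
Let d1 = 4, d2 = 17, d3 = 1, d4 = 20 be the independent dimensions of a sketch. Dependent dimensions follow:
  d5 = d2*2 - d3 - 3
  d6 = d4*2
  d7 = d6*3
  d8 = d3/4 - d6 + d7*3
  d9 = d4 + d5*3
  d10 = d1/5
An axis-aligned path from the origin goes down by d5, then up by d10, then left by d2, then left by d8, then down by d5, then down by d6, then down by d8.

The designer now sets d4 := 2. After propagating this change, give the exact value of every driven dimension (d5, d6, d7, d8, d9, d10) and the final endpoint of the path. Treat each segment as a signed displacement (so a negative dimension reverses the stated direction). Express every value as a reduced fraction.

d5 = 30
d6 = 4
d7 = 12
d8 = 129/4
d9 = 92
d10 = 4/5
endpoint = (-197/4, -1909/20)

Apply edit: d4 := 2
  d5 = d2*2 - d3 - 3 = 30
  d6 = d4*2 = 4
  d7 = d6*3 = 12
  d8 = d3/4 - d6 + d7*3 = 129/4
  d9 = d4 + d5*3 = 92
  d10 = d1/5 = 4/5
Walk from origin (0, 0):
  seg 1: down by d5 = 30 → (0, -30)
  seg 2: up by d10 = 4/5 → (0, -146/5)
  seg 3: left by d2 = 17 → (-17, -146/5)
  seg 4: left by d8 = 129/4 → (-197/4, -146/5)
  seg 5: down by d5 = 30 → (-197/4, -296/5)
  seg 6: down by d6 = 4 → (-197/4, -316/5)
  seg 7: down by d8 = 129/4 → (-197/4, -1909/20)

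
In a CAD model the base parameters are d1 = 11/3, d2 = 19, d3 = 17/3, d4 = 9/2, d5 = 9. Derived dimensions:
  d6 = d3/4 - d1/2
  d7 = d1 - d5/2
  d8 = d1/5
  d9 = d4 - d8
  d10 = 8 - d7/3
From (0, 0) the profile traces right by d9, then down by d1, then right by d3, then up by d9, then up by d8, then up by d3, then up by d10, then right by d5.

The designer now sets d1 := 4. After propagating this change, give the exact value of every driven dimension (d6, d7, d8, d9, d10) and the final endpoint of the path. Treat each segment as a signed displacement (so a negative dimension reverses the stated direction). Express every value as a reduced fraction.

Apply edit: d1 := 4
  d6 = d3/4 - d1/2 = -7/12
  d7 = d1 - d5/2 = -1/2
  d8 = d1/5 = 4/5
  d9 = d4 - d8 = 37/10
  d10 = 8 - d7/3 = 49/6
Walk from origin (0, 0):
  seg 1: right by d9 = 37/10 → (37/10, 0)
  seg 2: down by d1 = 4 → (37/10, -4)
  seg 3: right by d3 = 17/3 → (281/30, -4)
  seg 4: up by d9 = 37/10 → (281/30, -3/10)
  seg 5: up by d8 = 4/5 → (281/30, 1/2)
  seg 6: up by d3 = 17/3 → (281/30, 37/6)
  seg 7: up by d10 = 49/6 → (281/30, 43/3)
  seg 8: right by d5 = 9 → (551/30, 43/3)

d6 = -7/12
d7 = -1/2
d8 = 4/5
d9 = 37/10
d10 = 49/6
endpoint = (551/30, 43/3)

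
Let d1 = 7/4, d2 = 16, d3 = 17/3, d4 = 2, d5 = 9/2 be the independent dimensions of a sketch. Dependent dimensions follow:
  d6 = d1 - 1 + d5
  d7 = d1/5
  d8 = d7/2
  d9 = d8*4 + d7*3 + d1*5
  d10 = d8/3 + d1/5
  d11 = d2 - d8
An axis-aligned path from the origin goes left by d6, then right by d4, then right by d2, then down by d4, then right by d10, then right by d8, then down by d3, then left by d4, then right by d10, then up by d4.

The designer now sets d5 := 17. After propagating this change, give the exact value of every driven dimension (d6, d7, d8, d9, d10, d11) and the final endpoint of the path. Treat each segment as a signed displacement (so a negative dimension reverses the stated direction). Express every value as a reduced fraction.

Apply edit: d5 := 17
  d6 = d1 - 1 + d5 = 71/4
  d7 = d1/5 = 7/20
  d8 = d7/2 = 7/40
  d9 = d8*4 + d7*3 + d1*5 = 21/2
  d10 = d8/3 + d1/5 = 49/120
  d11 = d2 - d8 = 633/40
Walk from origin (0, 0):
  seg 1: left by d6 = 71/4 → (-71/4, 0)
  seg 2: right by d4 = 2 → (-63/4, 0)
  seg 3: right by d2 = 16 → (1/4, 0)
  seg 4: down by d4 = 2 → (1/4, -2)
  seg 5: right by d10 = 49/120 → (79/120, -2)
  seg 6: right by d8 = 7/40 → (5/6, -2)
  seg 7: down by d3 = 17/3 → (5/6, -23/3)
  seg 8: left by d4 = 2 → (-7/6, -23/3)
  seg 9: right by d10 = 49/120 → (-91/120, -23/3)
  seg 10: up by d4 = 2 → (-91/120, -17/3)

d6 = 71/4
d7 = 7/20
d8 = 7/40
d9 = 21/2
d10 = 49/120
d11 = 633/40
endpoint = (-91/120, -17/3)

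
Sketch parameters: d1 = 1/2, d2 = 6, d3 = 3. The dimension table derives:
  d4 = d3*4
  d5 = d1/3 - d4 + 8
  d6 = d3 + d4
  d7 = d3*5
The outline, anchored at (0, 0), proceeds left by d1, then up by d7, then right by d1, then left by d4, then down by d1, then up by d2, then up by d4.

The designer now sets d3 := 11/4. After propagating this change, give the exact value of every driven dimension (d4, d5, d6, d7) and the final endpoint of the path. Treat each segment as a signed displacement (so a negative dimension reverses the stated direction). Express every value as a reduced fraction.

Apply edit: d3 := 11/4
  d4 = d3*4 = 11
  d5 = d1/3 - d4 + 8 = -17/6
  d6 = d3 + d4 = 55/4
  d7 = d3*5 = 55/4
Walk from origin (0, 0):
  seg 1: left by d1 = 1/2 → (-1/2, 0)
  seg 2: up by d7 = 55/4 → (-1/2, 55/4)
  seg 3: right by d1 = 1/2 → (0, 55/4)
  seg 4: left by d4 = 11 → (-11, 55/4)
  seg 5: down by d1 = 1/2 → (-11, 53/4)
  seg 6: up by d2 = 6 → (-11, 77/4)
  seg 7: up by d4 = 11 → (-11, 121/4)

d4 = 11
d5 = -17/6
d6 = 55/4
d7 = 55/4
endpoint = (-11, 121/4)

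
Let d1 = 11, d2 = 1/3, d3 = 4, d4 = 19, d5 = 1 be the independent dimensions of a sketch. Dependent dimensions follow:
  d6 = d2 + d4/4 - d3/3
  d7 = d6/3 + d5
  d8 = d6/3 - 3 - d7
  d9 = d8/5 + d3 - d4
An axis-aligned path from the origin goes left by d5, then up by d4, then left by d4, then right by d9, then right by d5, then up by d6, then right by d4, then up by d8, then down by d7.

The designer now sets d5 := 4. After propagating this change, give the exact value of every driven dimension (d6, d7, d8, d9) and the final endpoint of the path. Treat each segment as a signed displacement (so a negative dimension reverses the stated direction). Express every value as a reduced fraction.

Apply edit: d5 := 4
  d6 = d2 + d4/4 - d3/3 = 15/4
  d7 = d6/3 + d5 = 21/4
  d8 = d6/3 - 3 - d7 = -7
  d9 = d8/5 + d3 - d4 = -82/5
Walk from origin (0, 0):
  seg 1: left by d5 = 4 → (-4, 0)
  seg 2: up by d4 = 19 → (-4, 19)
  seg 3: left by d4 = 19 → (-23, 19)
  seg 4: right by d9 = -82/5 → (-197/5, 19)
  seg 5: right by d5 = 4 → (-177/5, 19)
  seg 6: up by d6 = 15/4 → (-177/5, 91/4)
  seg 7: right by d4 = 19 → (-82/5, 91/4)
  seg 8: up by d8 = -7 → (-82/5, 63/4)
  seg 9: down by d7 = 21/4 → (-82/5, 21/2)

d6 = 15/4
d7 = 21/4
d8 = -7
d9 = -82/5
endpoint = (-82/5, 21/2)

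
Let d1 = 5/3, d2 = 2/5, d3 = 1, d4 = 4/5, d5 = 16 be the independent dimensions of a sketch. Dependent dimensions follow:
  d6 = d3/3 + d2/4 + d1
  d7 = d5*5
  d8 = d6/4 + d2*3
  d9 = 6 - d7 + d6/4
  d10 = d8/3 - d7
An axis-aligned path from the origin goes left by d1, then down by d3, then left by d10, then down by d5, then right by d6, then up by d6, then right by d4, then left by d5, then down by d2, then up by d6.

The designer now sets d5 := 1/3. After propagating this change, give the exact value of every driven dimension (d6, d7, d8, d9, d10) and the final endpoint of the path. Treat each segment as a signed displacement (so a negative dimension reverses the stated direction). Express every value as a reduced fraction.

Apply edit: d5 := 1/3
  d6 = d3/3 + d2/4 + d1 = 21/10
  d7 = d5*5 = 5/3
  d8 = d6/4 + d2*3 = 69/40
  d9 = 6 - d7 + d6/4 = 583/120
  d10 = d8/3 - d7 = -131/120
Walk from origin (0, 0):
  seg 1: left by d1 = 5/3 → (-5/3, 0)
  seg 2: down by d3 = 1 → (-5/3, -1)
  seg 3: left by d10 = -131/120 → (-23/40, -1)
  seg 4: down by d5 = 1/3 → (-23/40, -4/3)
  seg 5: right by d6 = 21/10 → (61/40, -4/3)
  seg 6: up by d6 = 21/10 → (61/40, 23/30)
  seg 7: right by d4 = 4/5 → (93/40, 23/30)
  seg 8: left by d5 = 1/3 → (239/120, 23/30)
  seg 9: down by d2 = 2/5 → (239/120, 11/30)
  seg 10: up by d6 = 21/10 → (239/120, 37/15)

d6 = 21/10
d7 = 5/3
d8 = 69/40
d9 = 583/120
d10 = -131/120
endpoint = (239/120, 37/15)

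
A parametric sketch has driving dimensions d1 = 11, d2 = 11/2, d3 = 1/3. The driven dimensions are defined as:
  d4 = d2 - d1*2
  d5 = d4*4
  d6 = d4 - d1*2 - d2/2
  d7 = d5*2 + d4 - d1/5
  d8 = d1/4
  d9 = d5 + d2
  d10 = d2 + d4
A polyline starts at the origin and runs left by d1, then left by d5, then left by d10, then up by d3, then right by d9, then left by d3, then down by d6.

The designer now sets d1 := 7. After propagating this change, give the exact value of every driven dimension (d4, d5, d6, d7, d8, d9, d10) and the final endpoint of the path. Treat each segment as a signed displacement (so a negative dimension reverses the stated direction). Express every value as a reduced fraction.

d4 = -17/2
d5 = -34
d6 = -101/4
d7 = -779/10
d8 = 7/4
d9 = -57/2
d10 = -3
endpoint = (7/6, 307/12)

Apply edit: d1 := 7
  d4 = d2 - d1*2 = -17/2
  d5 = d4*4 = -34
  d6 = d4 - d1*2 - d2/2 = -101/4
  d7 = d5*2 + d4 - d1/5 = -779/10
  d8 = d1/4 = 7/4
  d9 = d5 + d2 = -57/2
  d10 = d2 + d4 = -3
Walk from origin (0, 0):
  seg 1: left by d1 = 7 → (-7, 0)
  seg 2: left by d5 = -34 → (27, 0)
  seg 3: left by d10 = -3 → (30, 0)
  seg 4: up by d3 = 1/3 → (30, 1/3)
  seg 5: right by d9 = -57/2 → (3/2, 1/3)
  seg 6: left by d3 = 1/3 → (7/6, 1/3)
  seg 7: down by d6 = -101/4 → (7/6, 307/12)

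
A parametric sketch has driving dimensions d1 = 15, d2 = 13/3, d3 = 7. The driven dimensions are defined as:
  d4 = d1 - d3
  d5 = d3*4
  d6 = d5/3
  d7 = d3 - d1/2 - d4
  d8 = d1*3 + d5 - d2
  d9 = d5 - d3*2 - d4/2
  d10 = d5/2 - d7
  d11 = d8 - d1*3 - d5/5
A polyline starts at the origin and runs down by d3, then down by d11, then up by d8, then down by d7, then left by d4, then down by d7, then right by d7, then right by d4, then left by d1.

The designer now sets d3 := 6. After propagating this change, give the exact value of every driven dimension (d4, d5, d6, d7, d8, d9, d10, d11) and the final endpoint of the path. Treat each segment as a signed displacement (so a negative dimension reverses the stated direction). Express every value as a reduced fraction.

d4 = 9
d5 = 24
d6 = 8
d7 = -21/2
d8 = 194/3
d9 = 15/2
d10 = 45/2
d11 = 223/15
endpoint = (-51/2, 324/5)

Apply edit: d3 := 6
  d4 = d1 - d3 = 9
  d5 = d3*4 = 24
  d6 = d5/3 = 8
  d7 = d3 - d1/2 - d4 = -21/2
  d8 = d1*3 + d5 - d2 = 194/3
  d9 = d5 - d3*2 - d4/2 = 15/2
  d10 = d5/2 - d7 = 45/2
  d11 = d8 - d1*3 - d5/5 = 223/15
Walk from origin (0, 0):
  seg 1: down by d3 = 6 → (0, -6)
  seg 2: down by d11 = 223/15 → (0, -313/15)
  seg 3: up by d8 = 194/3 → (0, 219/5)
  seg 4: down by d7 = -21/2 → (0, 543/10)
  seg 5: left by d4 = 9 → (-9, 543/10)
  seg 6: down by d7 = -21/2 → (-9, 324/5)
  seg 7: right by d7 = -21/2 → (-39/2, 324/5)
  seg 8: right by d4 = 9 → (-21/2, 324/5)
  seg 9: left by d1 = 15 → (-51/2, 324/5)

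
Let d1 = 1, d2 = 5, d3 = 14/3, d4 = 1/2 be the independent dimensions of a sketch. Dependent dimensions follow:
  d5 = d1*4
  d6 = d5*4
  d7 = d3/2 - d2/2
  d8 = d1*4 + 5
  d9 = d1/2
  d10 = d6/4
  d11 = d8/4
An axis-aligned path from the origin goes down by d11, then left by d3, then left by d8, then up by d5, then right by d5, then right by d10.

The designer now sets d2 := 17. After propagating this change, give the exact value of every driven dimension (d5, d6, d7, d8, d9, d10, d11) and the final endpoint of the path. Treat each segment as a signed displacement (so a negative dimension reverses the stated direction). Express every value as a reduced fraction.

Apply edit: d2 := 17
  d5 = d1*4 = 4
  d6 = d5*4 = 16
  d7 = d3/2 - d2/2 = -37/6
  d8 = d1*4 + 5 = 9
  d9 = d1/2 = 1/2
  d10 = d6/4 = 4
  d11 = d8/4 = 9/4
Walk from origin (0, 0):
  seg 1: down by d11 = 9/4 → (0, -9/4)
  seg 2: left by d3 = 14/3 → (-14/3, -9/4)
  seg 3: left by d8 = 9 → (-41/3, -9/4)
  seg 4: up by d5 = 4 → (-41/3, 7/4)
  seg 5: right by d5 = 4 → (-29/3, 7/4)
  seg 6: right by d10 = 4 → (-17/3, 7/4)

d5 = 4
d6 = 16
d7 = -37/6
d8 = 9
d9 = 1/2
d10 = 4
d11 = 9/4
endpoint = (-17/3, 7/4)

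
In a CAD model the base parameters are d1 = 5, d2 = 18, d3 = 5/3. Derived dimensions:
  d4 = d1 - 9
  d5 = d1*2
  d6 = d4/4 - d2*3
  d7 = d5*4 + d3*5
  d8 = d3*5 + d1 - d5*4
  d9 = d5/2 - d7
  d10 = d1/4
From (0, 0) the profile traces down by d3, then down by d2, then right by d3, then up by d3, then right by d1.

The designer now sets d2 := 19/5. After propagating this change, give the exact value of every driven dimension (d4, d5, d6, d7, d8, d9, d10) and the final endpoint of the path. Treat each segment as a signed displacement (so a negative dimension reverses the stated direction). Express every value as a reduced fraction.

Apply edit: d2 := 19/5
  d4 = d1 - 9 = -4
  d5 = d1*2 = 10
  d6 = d4/4 - d2*3 = -62/5
  d7 = d5*4 + d3*5 = 145/3
  d8 = d3*5 + d1 - d5*4 = -80/3
  d9 = d5/2 - d7 = -130/3
  d10 = d1/4 = 5/4
Walk from origin (0, 0):
  seg 1: down by d3 = 5/3 → (0, -5/3)
  seg 2: down by d2 = 19/5 → (0, -82/15)
  seg 3: right by d3 = 5/3 → (5/3, -82/15)
  seg 4: up by d3 = 5/3 → (5/3, -19/5)
  seg 5: right by d1 = 5 → (20/3, -19/5)

d4 = -4
d5 = 10
d6 = -62/5
d7 = 145/3
d8 = -80/3
d9 = -130/3
d10 = 5/4
endpoint = (20/3, -19/5)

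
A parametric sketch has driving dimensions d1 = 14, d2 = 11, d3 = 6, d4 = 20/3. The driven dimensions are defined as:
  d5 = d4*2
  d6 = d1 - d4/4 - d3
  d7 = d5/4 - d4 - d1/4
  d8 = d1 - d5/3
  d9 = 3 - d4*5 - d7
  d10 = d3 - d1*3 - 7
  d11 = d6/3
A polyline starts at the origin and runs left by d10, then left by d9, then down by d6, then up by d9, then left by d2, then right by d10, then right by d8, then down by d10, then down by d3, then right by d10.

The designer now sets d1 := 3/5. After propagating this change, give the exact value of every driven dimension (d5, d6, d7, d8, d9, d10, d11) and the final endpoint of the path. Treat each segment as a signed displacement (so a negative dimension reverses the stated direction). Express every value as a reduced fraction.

Apply edit: d1 := 3/5
  d5 = d4*2 = 40/3
  d6 = d1 - d4/4 - d3 = -106/15
  d7 = d5/4 - d4 - d1/4 = -209/60
  d8 = d1 - d5/3 = -173/45
  d9 = 3 - d4*5 - d7 = -537/20
  d10 = d3 - d1*3 - 7 = -14/5
  d11 = d6/3 = -106/45
Walk from origin (0, 0):
  seg 1: left by d10 = -14/5 → (14/5, 0)
  seg 2: left by d9 = -537/20 → (593/20, 0)
  seg 3: down by d6 = -106/15 → (593/20, 106/15)
  seg 4: up by d9 = -537/20 → (593/20, -1187/60)
  seg 5: left by d2 = 11 → (373/20, -1187/60)
  seg 6: right by d10 = -14/5 → (317/20, -1187/60)
  seg 7: right by d8 = -173/45 → (2161/180, -1187/60)
  seg 8: down by d10 = -14/5 → (2161/180, -1019/60)
  seg 9: down by d3 = 6 → (2161/180, -1379/60)
  seg 10: right by d10 = -14/5 → (1657/180, -1379/60)

d5 = 40/3
d6 = -106/15
d7 = -209/60
d8 = -173/45
d9 = -537/20
d10 = -14/5
d11 = -106/45
endpoint = (1657/180, -1379/60)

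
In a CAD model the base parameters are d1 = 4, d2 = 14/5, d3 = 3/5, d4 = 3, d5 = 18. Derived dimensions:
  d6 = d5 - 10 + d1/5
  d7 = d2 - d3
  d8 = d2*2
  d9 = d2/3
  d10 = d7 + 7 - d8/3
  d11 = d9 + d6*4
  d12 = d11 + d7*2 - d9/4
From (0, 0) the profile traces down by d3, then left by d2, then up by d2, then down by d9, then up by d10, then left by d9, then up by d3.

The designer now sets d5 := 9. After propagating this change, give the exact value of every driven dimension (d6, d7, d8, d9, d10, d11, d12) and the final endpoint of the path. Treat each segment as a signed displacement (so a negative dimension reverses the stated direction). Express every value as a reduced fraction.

Apply edit: d5 := 9
  d6 = d5 - 10 + d1/5 = -1/5
  d7 = d2 - d3 = 11/5
  d8 = d2*2 = 28/5
  d9 = d2/3 = 14/15
  d10 = d7 + 7 - d8/3 = 22/3
  d11 = d9 + d6*4 = 2/15
  d12 = d11 + d7*2 - d9/4 = 43/10
Walk from origin (0, 0):
  seg 1: down by d3 = 3/5 → (0, -3/5)
  seg 2: left by d2 = 14/5 → (-14/5, -3/5)
  seg 3: up by d2 = 14/5 → (-14/5, 11/5)
  seg 4: down by d9 = 14/15 → (-14/5, 19/15)
  seg 5: up by d10 = 22/3 → (-14/5, 43/5)
  seg 6: left by d9 = 14/15 → (-56/15, 43/5)
  seg 7: up by d3 = 3/5 → (-56/15, 46/5)

d6 = -1/5
d7 = 11/5
d8 = 28/5
d9 = 14/15
d10 = 22/3
d11 = 2/15
d12 = 43/10
endpoint = (-56/15, 46/5)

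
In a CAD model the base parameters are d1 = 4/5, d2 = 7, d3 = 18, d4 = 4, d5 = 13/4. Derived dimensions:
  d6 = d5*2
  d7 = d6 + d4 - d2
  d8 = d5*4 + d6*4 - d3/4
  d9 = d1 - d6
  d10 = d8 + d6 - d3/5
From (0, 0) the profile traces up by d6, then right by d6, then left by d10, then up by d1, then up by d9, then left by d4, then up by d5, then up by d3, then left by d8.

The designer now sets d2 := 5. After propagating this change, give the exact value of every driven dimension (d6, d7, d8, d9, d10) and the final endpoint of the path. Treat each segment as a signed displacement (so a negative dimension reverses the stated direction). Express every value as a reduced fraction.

Apply edit: d2 := 5
  d6 = d5*2 = 13/2
  d7 = d6 + d4 - d2 = 11/2
  d8 = d5*4 + d6*4 - d3/4 = 69/2
  d9 = d1 - d6 = -57/10
  d10 = d8 + d6 - d3/5 = 187/5
Walk from origin (0, 0):
  seg 1: up by d6 = 13/2 → (0, 13/2)
  seg 2: right by d6 = 13/2 → (13/2, 13/2)
  seg 3: left by d10 = 187/5 → (-309/10, 13/2)
  seg 4: up by d1 = 4/5 → (-309/10, 73/10)
  seg 5: up by d9 = -57/10 → (-309/10, 8/5)
  seg 6: left by d4 = 4 → (-349/10, 8/5)
  seg 7: up by d5 = 13/4 → (-349/10, 97/20)
  seg 8: up by d3 = 18 → (-349/10, 457/20)
  seg 9: left by d8 = 69/2 → (-347/5, 457/20)

d6 = 13/2
d7 = 11/2
d8 = 69/2
d9 = -57/10
d10 = 187/5
endpoint = (-347/5, 457/20)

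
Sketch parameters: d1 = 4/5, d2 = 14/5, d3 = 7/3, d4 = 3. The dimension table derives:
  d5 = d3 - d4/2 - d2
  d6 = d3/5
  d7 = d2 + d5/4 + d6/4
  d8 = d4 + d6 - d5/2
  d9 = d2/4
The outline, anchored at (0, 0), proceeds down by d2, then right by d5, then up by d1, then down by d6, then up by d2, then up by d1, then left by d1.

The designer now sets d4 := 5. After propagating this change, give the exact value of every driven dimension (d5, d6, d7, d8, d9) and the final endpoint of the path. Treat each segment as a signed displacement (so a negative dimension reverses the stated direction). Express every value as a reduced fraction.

d5 = -89/30
d6 = 7/15
d7 = 87/40
d8 = 139/20
d9 = 7/10
endpoint = (-113/30, 17/15)

Apply edit: d4 := 5
  d5 = d3 - d4/2 - d2 = -89/30
  d6 = d3/5 = 7/15
  d7 = d2 + d5/4 + d6/4 = 87/40
  d8 = d4 + d6 - d5/2 = 139/20
  d9 = d2/4 = 7/10
Walk from origin (0, 0):
  seg 1: down by d2 = 14/5 → (0, -14/5)
  seg 2: right by d5 = -89/30 → (-89/30, -14/5)
  seg 3: up by d1 = 4/5 → (-89/30, -2)
  seg 4: down by d6 = 7/15 → (-89/30, -37/15)
  seg 5: up by d2 = 14/5 → (-89/30, 1/3)
  seg 6: up by d1 = 4/5 → (-89/30, 17/15)
  seg 7: left by d1 = 4/5 → (-113/30, 17/15)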